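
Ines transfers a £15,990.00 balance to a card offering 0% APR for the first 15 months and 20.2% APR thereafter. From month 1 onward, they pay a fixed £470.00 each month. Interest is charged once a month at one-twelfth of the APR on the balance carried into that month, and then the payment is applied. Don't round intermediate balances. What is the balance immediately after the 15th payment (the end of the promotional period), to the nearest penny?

Promo months 1–15 at r₀ = 0%/12 = 0; months 16+ at r₁ = 20.2%/12 = 0.0168333.
After month 15 (no interest yet): B = £15,990.00 − 15·£470.00 = £8,940.00.

£8,940.00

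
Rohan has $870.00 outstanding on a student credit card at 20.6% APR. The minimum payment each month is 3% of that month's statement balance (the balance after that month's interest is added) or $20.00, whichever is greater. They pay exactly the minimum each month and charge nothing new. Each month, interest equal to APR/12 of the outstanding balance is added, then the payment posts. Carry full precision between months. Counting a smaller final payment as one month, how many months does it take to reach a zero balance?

70 months

Monthly rate r = 20.6%/12 = 1.71667% = 0.0171667.
While 3% of the post-interest balance exceeds $20.00, each month B ← (B·(1+r))·(1 − 0.03), i.e. B shrinks by the factor (1+r)·0.97 = 0.98665.
This holds for months 1–22. Entering month 23 the balance is $647.33; 3% of the post-interest balance is now below $20.00, so the flat $20.00 minimum applies from here.
From month 23 a fixed $20.00 at rate r clears $647.33 in 48 more payments. Total: 22 + 48 = 70 months.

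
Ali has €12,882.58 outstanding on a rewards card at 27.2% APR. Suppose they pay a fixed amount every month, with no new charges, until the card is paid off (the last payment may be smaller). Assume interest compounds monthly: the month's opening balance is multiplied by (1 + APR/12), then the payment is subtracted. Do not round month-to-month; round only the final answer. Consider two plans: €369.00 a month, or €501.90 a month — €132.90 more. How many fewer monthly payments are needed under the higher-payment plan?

Monthly rate r = 27.2%/12 = 2.26667% = 0.0226667.
At €369.00/mo: n = ⌈−ln(1 − rB₀/P)/ln(1+r)⌉ = 70 payments (last €338.14); total interest = total paid − €12,882.58 = €12,916.56.
At €501.90/mo: 39 payments (last €450.11); total interest €6,639.73.
Payments saved = 70 − 39 = 31.

31 fewer payments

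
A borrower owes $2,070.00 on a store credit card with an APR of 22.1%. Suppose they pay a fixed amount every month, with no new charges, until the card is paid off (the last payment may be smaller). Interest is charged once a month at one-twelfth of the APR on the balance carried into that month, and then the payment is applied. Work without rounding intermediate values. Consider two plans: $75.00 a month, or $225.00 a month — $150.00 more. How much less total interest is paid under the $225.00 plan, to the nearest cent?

$628.34

Monthly rate r = 22.1%/12 = 1.84167% = 0.0184167.
At $75.00/mo: n = ⌈−ln(1 − rB₀/P)/ln(1+r)⌉ = 39 payments (last $67.54); total interest = total paid − $2,070.00 = $847.54.
At $225.00/mo: 11 payments (last $39.20); total interest $219.20.
Interest saved = $847.54 − $219.20 = $628.34.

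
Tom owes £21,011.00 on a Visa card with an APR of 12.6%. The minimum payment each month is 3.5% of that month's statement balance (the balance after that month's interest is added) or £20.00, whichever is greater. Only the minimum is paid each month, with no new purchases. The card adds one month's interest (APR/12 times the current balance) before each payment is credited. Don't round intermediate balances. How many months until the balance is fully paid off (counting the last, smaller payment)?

178 months

Monthly rate r = 12.6%/12 = 1.05% = 0.0105.
While 3.5% of the post-interest balance exceeds £20.00, each month B ← (B·(1+r))·(1 − 0.035), i.e. B shrinks by the factor (1+r)·0.965 = 0.97513.
This holds for months 1–144. Entering month 145 the balance is £559.25; 3.5% of the post-interest balance is now below £20.00, so the flat £20.00 minimum applies from here.
From month 145 a fixed £20.00 at rate r clears £559.25 in 34 more payments. Total: 144 + 34 = 178 months.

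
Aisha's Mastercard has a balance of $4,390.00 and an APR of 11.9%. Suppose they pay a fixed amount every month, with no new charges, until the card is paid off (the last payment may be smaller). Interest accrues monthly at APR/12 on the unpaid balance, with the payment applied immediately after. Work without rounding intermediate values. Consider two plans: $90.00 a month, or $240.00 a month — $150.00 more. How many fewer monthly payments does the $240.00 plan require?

Monthly rate r = 11.9%/12 = 0.991667% = 0.00991667.
At $90.00/mo: n = ⌈−ln(1 − rB₀/P)/ln(1+r)⌉ = 67 payments (last $89.53); total interest = total paid − $4,390.00 = $1,639.53.
At $240.00/mo: 21 payments (last $68.19); total interest $478.19.
Payments saved = 67 − 21 = 46.

46 fewer payments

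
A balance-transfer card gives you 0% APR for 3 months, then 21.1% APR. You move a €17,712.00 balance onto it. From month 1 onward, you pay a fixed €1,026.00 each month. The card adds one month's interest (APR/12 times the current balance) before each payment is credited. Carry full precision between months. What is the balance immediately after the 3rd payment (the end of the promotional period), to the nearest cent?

€14,634.00

Promo months 1–3 at r₀ = 0%/12 = 0; months 4+ at r₁ = 21.1%/12 = 0.0175833.
After month 3 (no interest yet): B = €17,712.00 − 3·€1,026.00 = €14,634.00.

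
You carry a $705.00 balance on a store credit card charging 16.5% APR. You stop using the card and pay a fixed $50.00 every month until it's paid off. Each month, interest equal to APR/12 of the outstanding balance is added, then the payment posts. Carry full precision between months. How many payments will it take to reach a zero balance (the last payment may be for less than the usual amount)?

Monthly rate r = 16.5%/12 = 1.375% = 0.01375.
Recurrence: B ← B·(1+r) − $50.00.
Month 1: interest $9.69; balance after payment $664.69.
Month 2: interest $9.14; balance after payment $623.83.
Closed form: n = −ln(1 − rB₀/P)/ln(1+r) = −ln(0.80612)/ln(1.01375) ≈ 15.781, so the balance reaches zero during payment 16.

16 payments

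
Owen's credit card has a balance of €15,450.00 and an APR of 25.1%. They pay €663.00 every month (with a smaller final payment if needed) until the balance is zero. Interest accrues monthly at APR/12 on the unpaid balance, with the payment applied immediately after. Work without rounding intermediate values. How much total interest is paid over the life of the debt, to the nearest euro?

€5,956

Monthly rate r = 25.1%/12 = 2.09167% = 0.0209167.
Payoff takes n = ⌈−ln(1 − rB₀/P)/ln(1+r)⌉ = ⌈32.284⌉ = 33 payments; the last is €189.66.
Total paid = 32·€663.00 + €189.66 = €21,405.66.
Total interest = total paid − principal = €21,405.66 − €15,450.00 = €5,955.66.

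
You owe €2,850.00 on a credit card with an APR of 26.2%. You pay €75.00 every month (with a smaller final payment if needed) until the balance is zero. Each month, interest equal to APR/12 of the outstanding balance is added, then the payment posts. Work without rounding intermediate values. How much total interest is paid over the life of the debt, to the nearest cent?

€3,296.32

Monthly rate r = 26.2%/12 = 2.18333% = 0.0218333.
Payoff takes n = ⌈−ln(1 − rB₀/P)/ln(1+r)⌉ = ⌈81.950⌉ = 82 payments; the last is €71.32.
Total paid = 81·€75.00 + €71.32 = €6,146.32.
Total interest = total paid − principal = €6,146.32 − €2,850.00 = €3,296.32.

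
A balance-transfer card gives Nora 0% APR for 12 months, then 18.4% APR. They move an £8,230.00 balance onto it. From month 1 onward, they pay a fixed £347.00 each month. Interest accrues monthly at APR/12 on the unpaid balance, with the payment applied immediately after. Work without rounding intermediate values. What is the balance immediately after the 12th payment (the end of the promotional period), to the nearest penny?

£4,066.00

Promo months 1–12 at r₀ = 0%/12 = 0; months 13+ at r₁ = 18.4%/12 = 0.0153333.
After month 12 (no interest yet): B = £8,230.00 − 12·£347.00 = £4,066.00.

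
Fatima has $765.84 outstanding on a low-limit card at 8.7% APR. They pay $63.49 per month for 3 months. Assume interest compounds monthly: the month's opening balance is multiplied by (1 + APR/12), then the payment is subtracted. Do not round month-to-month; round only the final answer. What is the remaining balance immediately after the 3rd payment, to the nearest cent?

Monthly rate r = 8.7%/12 = 0.725% = 0.00725.
Each month: B ← B·(1+r) − $63.49.
Month 1: interest $5.55; balance after payment $707.90.
Month 2: interest $5.13; balance after payment $649.54.
Month 3: interest $4.71; balance after payment $590.76.

$590.76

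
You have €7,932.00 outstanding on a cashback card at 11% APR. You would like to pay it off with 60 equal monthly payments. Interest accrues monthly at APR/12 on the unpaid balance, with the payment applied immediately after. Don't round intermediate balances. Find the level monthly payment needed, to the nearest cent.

€172.46

Monthly rate r = 11%/12 = 0.916667% = 0.00916667.
Level-payment amortization: P = B₀·r / (1 − (1+r)^(−n)) = 7932.00·0.00916667 / (1 − 1.00917^(−60)).
Denominator 1 − (1+r)^(−60) = 0.42160281.
P = 72.71 / 0.42160281 ≈ 172.46.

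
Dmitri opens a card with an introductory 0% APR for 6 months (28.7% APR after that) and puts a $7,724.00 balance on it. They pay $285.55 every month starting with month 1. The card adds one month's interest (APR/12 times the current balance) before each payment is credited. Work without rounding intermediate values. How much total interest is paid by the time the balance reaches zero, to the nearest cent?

$2,447.70

Promo months 1–6 at r₀ = 0%/12 = 0; months 7+ at r₁ = 28.7%/12 = 0.0239167.
After month 6 (no interest yet): B = $7,724.00 − 6·$285.55 = $6,010.70.
Then at r₁ with $285.55/mo: n₂ = −ln(1 − r₁·B/P)/ln(1+r₁) ≈ 29.62 → 30 more payments.
Total paid = 35·$285.55 + $177.45 = $10,171.70; interest = $10,171.70 − $7,724.00 = $2,447.70.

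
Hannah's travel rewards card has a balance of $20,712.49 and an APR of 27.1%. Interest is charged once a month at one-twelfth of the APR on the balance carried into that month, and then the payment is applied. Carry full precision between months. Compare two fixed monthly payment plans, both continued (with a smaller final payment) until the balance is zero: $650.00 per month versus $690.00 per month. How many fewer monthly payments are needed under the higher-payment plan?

Monthly rate r = 27.1%/12 = 2.25833% = 0.0225833.
At $650.00/mo: n = ⌈−ln(1 − rB₀/P)/ln(1+r)⌉ = 57 payments (last $612.61); total interest = total paid − $20,712.49 = $16,300.12.
At $690.00/mo: 51 payments (last $505.61); total interest $14,293.12.
Payments saved = 57 − 51 = 6.

6 fewer payments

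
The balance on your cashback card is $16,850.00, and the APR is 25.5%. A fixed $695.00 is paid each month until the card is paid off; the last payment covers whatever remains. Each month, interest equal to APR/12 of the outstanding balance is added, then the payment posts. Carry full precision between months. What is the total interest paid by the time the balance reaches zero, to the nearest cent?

$7,082.04

Monthly rate r = 25.5%/12 = 2.125% = 0.02125.
Payoff takes n = ⌈−ln(1 − rB₀/P)/ln(1+r)⌉ = ⌈34.432⌉ = 35 payments; the last is $302.04.
Total paid = 34·$695.00 + $302.04 = $23,932.04.
Total interest = total paid − principal = $23,932.04 − $16,850.00 = $7,082.04.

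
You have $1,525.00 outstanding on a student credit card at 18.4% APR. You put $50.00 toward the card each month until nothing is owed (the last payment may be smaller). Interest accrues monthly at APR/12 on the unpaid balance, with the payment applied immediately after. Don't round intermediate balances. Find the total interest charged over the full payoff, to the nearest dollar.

$547

Monthly rate r = 18.4%/12 = 1.53333% = 0.0153333.
Payoff takes n = ⌈−ln(1 − rB₀/P)/ln(1+r)⌉ = ⌈41.433⌉ = 42 payments; the last is $21.75.
Total paid = 41·$50.00 + $21.75 = $2,071.75.
Total interest = total paid − principal = $2,071.75 − $1,525.00 = $546.75.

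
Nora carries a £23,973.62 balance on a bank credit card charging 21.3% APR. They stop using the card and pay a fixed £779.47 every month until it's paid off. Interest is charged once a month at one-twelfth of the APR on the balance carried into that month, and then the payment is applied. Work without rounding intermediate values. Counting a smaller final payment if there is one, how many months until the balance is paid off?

Monthly rate r = 21.3%/12 = 1.775% = 0.01775.
Recurrence: B ← B·(1+r) − £779.47.
Month 1: interest £425.53; balance after payment £23,619.68.
Month 2: interest £419.25; balance after payment £23,259.46.
Closed form: n = −ln(1 − rB₀/P)/ln(1+r) = −ln(0.45408)/ln(1.01775) ≈ 44.872, so the balance reaches zero during payment 45.

45 months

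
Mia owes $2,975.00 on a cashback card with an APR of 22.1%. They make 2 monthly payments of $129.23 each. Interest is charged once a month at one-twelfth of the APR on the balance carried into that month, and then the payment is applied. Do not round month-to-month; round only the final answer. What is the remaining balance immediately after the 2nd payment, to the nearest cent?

$2,824.75

Monthly rate r = 22.1%/12 = 1.84167% = 0.0184167.
Each month: B ← B·(1+r) − $129.23.
Month 1: interest $54.79; balance after payment $2,900.56.
Month 2: interest $53.42; balance after payment $2,824.75.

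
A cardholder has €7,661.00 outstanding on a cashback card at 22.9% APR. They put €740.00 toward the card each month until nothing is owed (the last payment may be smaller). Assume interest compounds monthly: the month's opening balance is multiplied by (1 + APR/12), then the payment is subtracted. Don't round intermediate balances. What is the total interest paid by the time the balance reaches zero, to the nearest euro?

Monthly rate r = 22.9%/12 = 1.90833% = 0.0190833.
Payoff takes n = ⌈−ln(1 − rB₀/P)/ln(1+r)⌉ = ⌈11.644⌉ = 12 payments; the last is €477.79.
Total paid = 11·€740.00 + €477.79 = €8,617.79.
Total interest = total paid − principal = €8,617.79 − €7,661.00 = €956.79.

€957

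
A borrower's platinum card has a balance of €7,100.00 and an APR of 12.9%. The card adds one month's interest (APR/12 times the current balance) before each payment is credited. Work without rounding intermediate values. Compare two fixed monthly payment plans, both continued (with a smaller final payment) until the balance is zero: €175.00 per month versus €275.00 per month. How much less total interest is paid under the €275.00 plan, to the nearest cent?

€1,015.93

Monthly rate r = 12.9%/12 = 1.075% = 0.01075.
At €175.00/mo: n = ⌈−ln(1 − rB₀/P)/ln(1+r)⌉ = 54 payments (last €102.44); total interest = total paid − €7,100.00 = €2,277.44.
At €275.00/mo: 31 payments (last €111.51); total interest €1,261.51.
Interest saved = €2,277.44 − €1,261.51 = €1,015.93.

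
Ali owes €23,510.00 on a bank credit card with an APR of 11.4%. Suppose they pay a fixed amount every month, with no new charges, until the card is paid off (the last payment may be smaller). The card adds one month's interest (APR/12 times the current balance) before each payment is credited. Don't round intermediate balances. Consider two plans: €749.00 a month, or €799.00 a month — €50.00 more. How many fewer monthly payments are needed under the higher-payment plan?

Monthly rate r = 11.4%/12 = 0.95% = 0.0095.
At €749.00/mo: n = ⌈−ln(1 − rB₀/P)/ln(1+r)⌉ = 38 payments (last €337.78); total interest = total paid − €23,510.00 = €4,540.78.
At €799.00/mo: 35 payments (last €539.71); total interest €4,195.71.
Payments saved = 38 − 35 = 3.

3 fewer payments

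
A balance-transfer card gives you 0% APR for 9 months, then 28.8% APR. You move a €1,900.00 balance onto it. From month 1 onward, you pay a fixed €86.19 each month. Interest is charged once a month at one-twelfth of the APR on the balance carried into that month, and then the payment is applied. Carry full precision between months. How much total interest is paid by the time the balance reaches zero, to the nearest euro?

Promo months 1–9 at r₀ = 0%/12 = 0; months 10+ at r₁ = 28.8%/12 = 0.024.
After month 9 (no interest yet): B = €1,900.00 − 9·€86.19 = €1,124.29.
Then at r₁ with €86.19/mo: n₂ = −ln(1 − r₁·B/P)/ln(1+r₁) ≈ 15.83 → 16 more payments.
Total paid = 24·€86.19 + €71.97 = €2,140.53; interest = €2,140.53 − €1,900.00 = €240.53.

€241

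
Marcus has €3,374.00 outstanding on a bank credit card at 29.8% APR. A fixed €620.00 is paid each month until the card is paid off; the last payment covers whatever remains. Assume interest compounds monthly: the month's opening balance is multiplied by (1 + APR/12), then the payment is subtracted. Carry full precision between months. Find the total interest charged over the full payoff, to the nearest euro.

Monthly rate r = 29.8%/12 = 2.48333% = 0.0248333.
Payoff takes n = ⌈−ln(1 − rB₀/P)/ln(1+r)⌉ = ⌈5.919⌉ = 6 payments; the last is €570.25.
Total paid = 5·€620.00 + €570.25 = €3,670.25.
Total interest = total paid − principal = €3,670.25 − €3,374.00 = €296.25.

€296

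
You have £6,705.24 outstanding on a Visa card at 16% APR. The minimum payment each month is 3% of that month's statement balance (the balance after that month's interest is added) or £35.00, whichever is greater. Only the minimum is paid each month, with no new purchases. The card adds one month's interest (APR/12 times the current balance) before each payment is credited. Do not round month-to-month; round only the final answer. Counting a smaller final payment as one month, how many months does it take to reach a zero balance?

146 months

Monthly rate r = 16%/12 = 1.33333% = 0.0133333.
While 3% of the post-interest balance exceeds £35.00, each month B ← (B·(1+r))·(1 − 0.03), i.e. B shrinks by the factor (1+r)·0.97 = 0.98293.
This holds for months 1–103. Entering month 104 the balance is £1,138.66; 3% of the post-interest balance is now below £35.00, so the flat £35.00 minimum applies from here.
From month 104 a fixed £35.00 at rate r clears £1,138.66 in 43 more payments. Total: 103 + 43 = 146 months.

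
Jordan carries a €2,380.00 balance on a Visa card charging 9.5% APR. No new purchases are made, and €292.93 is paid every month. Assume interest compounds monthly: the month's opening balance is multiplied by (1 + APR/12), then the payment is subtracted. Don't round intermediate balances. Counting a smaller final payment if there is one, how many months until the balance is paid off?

9 payments

Monthly rate r = 9.5%/12 = 0.791667% = 0.00791667.
Recurrence: B ← B·(1+r) − €292.93.
Month 1: interest €18.84; balance after payment €2,105.91.
Month 2: interest €16.67; balance after payment €1,829.65.
Closed form: n = −ln(1 − rB₀/P)/ln(1+r) = −ln(0.93568)/ln(1.00792) ≈ 8.431, so the balance reaches zero during payment 9.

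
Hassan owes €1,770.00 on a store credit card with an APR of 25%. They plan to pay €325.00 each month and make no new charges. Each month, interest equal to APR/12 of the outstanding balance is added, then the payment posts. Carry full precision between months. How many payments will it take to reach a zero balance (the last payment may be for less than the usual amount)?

Monthly rate r = 25%/12 = 2.08333% = 0.0208333.
Recurrence: B ← B·(1+r) − €325.00.
Month 1: interest €36.88; balance after payment €1,481.88.
Month 2: interest €30.87; balance after payment €1,187.75.
Month 3: interest €24.74; balance after payment €887.49.
Month 4: interest €18.49; balance after payment €580.98.
Month 5: interest €12.10; balance after payment €268.09.
Month 6: interest €5.59; balance after payment €0.00.

6 months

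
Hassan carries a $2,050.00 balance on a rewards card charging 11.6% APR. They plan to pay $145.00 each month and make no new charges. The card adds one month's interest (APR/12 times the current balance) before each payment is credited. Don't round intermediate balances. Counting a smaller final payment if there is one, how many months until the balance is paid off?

Monthly rate r = 11.6%/12 = 0.966667% = 0.00966667.
Recurrence: B ← B·(1+r) − $145.00.
Month 1: interest $19.82; balance after payment $1,924.82.
Month 2: interest $18.61; balance after payment $1,798.42.
Closed form: n = −ln(1 − rB₀/P)/ln(1+r) = −ln(0.86333)/ln(1.00967) ≈ 15.276, so the balance reaches zero during payment 16.

16 payments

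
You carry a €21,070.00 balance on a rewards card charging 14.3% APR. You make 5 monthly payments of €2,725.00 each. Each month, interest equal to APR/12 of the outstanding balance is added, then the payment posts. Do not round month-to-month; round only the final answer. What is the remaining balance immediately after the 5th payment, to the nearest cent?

Monthly rate r = 14.3%/12 = 1.19167% = 0.0119167.
Each month: B ← B·(1+r) − €2,725.00.
Month 1: interest €251.08; balance after payment €18,596.08.
Month 2: interest €221.60; balance after payment €16,092.69.
Month 3: interest €191.77; balance after payment €13,559.46.
Month 4: interest €161.58; balance after payment €10,996.04.
Month 5: interest €131.04; balance after payment €8,402.08.

€8,402.08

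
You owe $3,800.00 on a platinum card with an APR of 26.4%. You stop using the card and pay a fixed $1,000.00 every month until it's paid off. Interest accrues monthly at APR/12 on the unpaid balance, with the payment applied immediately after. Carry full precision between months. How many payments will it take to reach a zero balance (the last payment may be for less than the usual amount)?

Monthly rate r = 26.4%/12 = 2.2% = 0.022.
Recurrence: B ← B·(1+r) − $1,000.00.
Month 1: interest $83.60; balance after payment $2,883.60.
Month 2: interest $63.44; balance after payment $1,947.04.
Month 3: interest $42.83; balance after payment $989.87.
Month 4: interest $21.78; balance after payment $11.65.
Month 5: interest $0.26; balance after payment $0.00.

5 payments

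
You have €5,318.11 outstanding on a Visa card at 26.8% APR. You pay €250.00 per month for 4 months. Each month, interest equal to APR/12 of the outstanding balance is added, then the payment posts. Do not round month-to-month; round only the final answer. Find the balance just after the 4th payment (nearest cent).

€4,775.35

Monthly rate r = 26.8%/12 = 2.23333% = 0.0223333.
Each month: B ← B·(1+r) − €250.00.
Month 1: interest €118.77; balance after payment €5,186.88.
Month 2: interest €115.84; balance after payment €5,052.72.
Month 3: interest €112.84; balance after payment €4,915.57.
Month 4: interest €109.78; balance after payment €4,775.35.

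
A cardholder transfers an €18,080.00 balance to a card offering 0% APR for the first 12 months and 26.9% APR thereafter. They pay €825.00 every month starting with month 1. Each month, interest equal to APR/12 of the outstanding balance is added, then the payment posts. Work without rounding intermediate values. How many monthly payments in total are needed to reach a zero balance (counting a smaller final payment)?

24 payments

Promo months 1–12 at r₀ = 0%/12 = 0; months 13+ at r₁ = 26.9%/12 = 0.0224167.
After month 12 (no interest yet): B = €18,080.00 − 12·€825.00 = €8,180.00.
Then at r₁ with €825.00/mo: n₂ = −ln(1 − r₁·B/P)/ln(1+r₁) ≈ 11.34 → 12 more payments.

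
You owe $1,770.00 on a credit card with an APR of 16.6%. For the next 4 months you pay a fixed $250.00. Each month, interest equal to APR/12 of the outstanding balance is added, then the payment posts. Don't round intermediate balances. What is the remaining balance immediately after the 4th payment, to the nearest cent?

Monthly rate r = 16.6%/12 = 1.38333% = 0.0138333.
Each month: B ← B·(1+r) − $250.00.
Month 1: interest $24.49; balance after payment $1,544.48.
Month 2: interest $21.37; balance after payment $1,315.85.
Month 3: interest $18.20; balance after payment $1,084.05.
Month 4: interest $15.00; balance after payment $849.05.

$849.05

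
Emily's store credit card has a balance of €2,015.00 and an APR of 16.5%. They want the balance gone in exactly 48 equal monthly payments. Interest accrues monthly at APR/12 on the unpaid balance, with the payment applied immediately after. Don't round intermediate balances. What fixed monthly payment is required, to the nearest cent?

€57.62

Monthly rate r = 16.5%/12 = 1.375% = 0.01375.
Level-payment amortization: P = B₀·r / (1 − (1+r)^(−n)) = 2015.00·0.01375 / (1 − 1.01375^(−48)).
Denominator 1 − (1+r)^(−48) = 0.480819499.
P = 27.7063 / 0.480819499 ≈ 57.62.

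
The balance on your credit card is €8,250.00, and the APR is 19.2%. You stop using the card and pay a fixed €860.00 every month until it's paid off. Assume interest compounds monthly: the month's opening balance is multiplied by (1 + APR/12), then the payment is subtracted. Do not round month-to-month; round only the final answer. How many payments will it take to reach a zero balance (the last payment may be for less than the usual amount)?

11 payments

Monthly rate r = 19.2%/12 = 1.6% = 0.016.
Recurrence: B ← B·(1+r) − €860.00.
Month 1: interest €132.00; balance after payment €7,522.00.
Month 2: interest €120.35; balance after payment €6,782.35.
Closed form: n = −ln(1 − rB₀/P)/ln(1+r) = −ln(0.84651)/ln(1.016) ≈ 10.498, so the balance reaches zero during payment 11.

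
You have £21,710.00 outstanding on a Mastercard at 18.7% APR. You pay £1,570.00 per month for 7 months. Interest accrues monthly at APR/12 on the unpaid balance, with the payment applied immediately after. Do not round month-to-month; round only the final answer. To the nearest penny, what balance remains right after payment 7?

Monthly rate r = 18.7%/12 = 1.55833% = 0.0155833.
Each month: B ← B·(1+r) − £1,570.00.
Month 1: interest £338.31; balance after payment £20,478.31.
Month 2: interest £319.12; balance after payment £19,227.43.
Month 3: interest £299.63; balance after payment £17,957.06.
Month 4: interest £279.83; balance after payment £16,666.89.
Month 5: interest £259.73; balance after payment £15,356.62.
Month 6: interest £239.31; balance after payment £14,025.93.
Month 7: interest £218.57; balance after payment £12,674.50.

£12,674.50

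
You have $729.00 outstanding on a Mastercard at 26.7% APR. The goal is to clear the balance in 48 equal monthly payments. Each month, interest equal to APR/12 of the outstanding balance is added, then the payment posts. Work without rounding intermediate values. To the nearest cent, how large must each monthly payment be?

$24.87

Monthly rate r = 26.7%/12 = 2.225% = 0.02225.
Level-payment amortization: P = B₀·r / (1 − (1+r)^(−n)) = 729.00·0.02225 / (1 − 1.02225^(−48)).
Denominator 1 − (1+r)^(−48) = 0.652257096.
P = 16.2203 / 0.652257096 ≈ 24.87.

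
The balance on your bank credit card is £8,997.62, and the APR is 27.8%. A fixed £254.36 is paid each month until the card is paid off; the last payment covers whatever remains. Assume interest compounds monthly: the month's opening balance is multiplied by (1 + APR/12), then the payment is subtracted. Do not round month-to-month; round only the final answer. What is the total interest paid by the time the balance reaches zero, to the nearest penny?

Monthly rate r = 27.8%/12 = 2.31667% = 0.0231667.
Payoff takes n = ⌈−ln(1 − rB₀/P)/ln(1+r)⌉ = ⌈74.750⌉ = 75 payments; the last is £191.34.
Total paid = 74·£254.36 + £191.34 = £19,013.98.
Total interest = total paid − principal = £19,013.98 − £8,997.62 = £10,016.36.

£10,016.36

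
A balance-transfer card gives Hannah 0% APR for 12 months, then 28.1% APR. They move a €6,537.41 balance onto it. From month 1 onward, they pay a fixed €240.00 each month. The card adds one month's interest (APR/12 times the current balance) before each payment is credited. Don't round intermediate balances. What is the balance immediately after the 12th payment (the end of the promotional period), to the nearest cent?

Promo months 1–12 at r₀ = 0%/12 = 0; months 13+ at r₁ = 28.1%/12 = 0.0234167.
After month 12 (no interest yet): B = €6,537.41 − 12·€240.00 = €3,657.41.

€3,657.41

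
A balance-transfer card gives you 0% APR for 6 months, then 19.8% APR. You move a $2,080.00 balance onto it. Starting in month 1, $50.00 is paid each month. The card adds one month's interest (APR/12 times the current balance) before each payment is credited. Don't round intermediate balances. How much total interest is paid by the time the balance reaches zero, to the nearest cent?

$924.76

Promo months 1–6 at r₀ = 0%/12 = 0; months 7+ at r₁ = 19.8%/12 = 0.0165.
After month 6 (no interest yet): B = $2,080.00 − 6·$50.00 = $1,780.00.
Then at r₁ with $50.00/mo: n₂ = −ln(1 − r₁·B/P)/ln(1+r₁) ≈ 54.09 → 55 more payments.
Total paid = 60·$50.00 + $4.76 = $3,004.76; interest = $3,004.76 − $2,080.00 = $924.76.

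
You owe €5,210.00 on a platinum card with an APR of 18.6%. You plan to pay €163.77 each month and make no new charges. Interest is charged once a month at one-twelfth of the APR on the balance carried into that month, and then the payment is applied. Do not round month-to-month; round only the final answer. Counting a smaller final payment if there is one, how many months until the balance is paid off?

45 payments

Monthly rate r = 18.6%/12 = 1.55% = 0.0155.
Recurrence: B ← B·(1+r) − €163.77.
Month 1: interest €80.76; balance after payment €5,126.98.
Month 2: interest €79.47; balance after payment €5,042.68.
Closed form: n = −ln(1 − rB₀/P)/ln(1+r) = −ln(0.5069)/ln(1.0155) ≈ 44.174, so the balance reaches zero during payment 45.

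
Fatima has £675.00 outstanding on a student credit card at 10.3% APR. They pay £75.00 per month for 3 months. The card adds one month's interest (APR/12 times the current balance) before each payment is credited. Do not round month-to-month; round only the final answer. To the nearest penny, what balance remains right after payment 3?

Monthly rate r = 10.3%/12 = 0.858333% = 0.00858333.
Each month: B ← B·(1+r) − £75.00.
Month 1: interest £5.79; balance after payment £605.79.
Month 2: interest £5.20; balance after payment £535.99.
Month 3: interest £4.60; balance after payment £465.59.

£465.59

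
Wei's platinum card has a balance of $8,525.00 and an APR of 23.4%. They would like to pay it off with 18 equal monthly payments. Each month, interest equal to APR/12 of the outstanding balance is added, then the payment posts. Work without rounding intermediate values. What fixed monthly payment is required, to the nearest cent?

Monthly rate r = 23.4%/12 = 1.95% = 0.0195.
Level-payment amortization: P = B₀·r / (1 − (1+r)^(−n)) = 8525.00·0.0195 / (1 − 1.0195^(−18)).
Denominator 1 − (1+r)^(−18) = 0.293633884.
P = 166.238 / 0.293633884 ≈ 566.14.

$566.14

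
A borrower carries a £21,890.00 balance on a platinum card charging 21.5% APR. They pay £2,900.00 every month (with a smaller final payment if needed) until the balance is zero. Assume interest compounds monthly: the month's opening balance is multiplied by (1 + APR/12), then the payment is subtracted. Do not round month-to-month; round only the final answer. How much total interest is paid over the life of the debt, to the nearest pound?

£1,843

Monthly rate r = 21.5%/12 = 1.79167% = 0.0179167.
Payoff takes n = ⌈−ln(1 − rB₀/P)/ln(1+r)⌉ = ⌈8.182⌉ = 9 payments; the last is £532.76.
Total paid = 8·£2,900.00 + £532.76 = £23,732.76.
Total interest = total paid − principal = £23,732.76 − £21,890.00 = £1,842.76.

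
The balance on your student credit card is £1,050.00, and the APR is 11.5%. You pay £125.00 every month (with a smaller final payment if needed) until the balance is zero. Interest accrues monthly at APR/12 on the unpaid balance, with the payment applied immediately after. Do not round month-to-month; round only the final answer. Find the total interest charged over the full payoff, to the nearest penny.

£50.01

Monthly rate r = 11.5%/12 = 0.958333% = 0.00958333.
Payoff takes n = ⌈−ln(1 − rB₀/P)/ln(1+r)⌉ = ⌈8.799⌉ = 9 payments; the last is £100.01.
Total paid = 8·£125.00 + £100.01 = £1,100.01.
Total interest = total paid − principal = £1,100.01 − £1,050.00 = £50.01.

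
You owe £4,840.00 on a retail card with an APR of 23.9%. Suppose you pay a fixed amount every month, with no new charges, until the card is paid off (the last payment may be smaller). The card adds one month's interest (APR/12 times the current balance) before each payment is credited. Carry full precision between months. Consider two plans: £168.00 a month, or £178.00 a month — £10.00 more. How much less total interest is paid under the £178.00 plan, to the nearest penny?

Monthly rate r = 23.9%/12 = 1.99167% = 0.0199167.
At £168.00/mo: n = ⌈−ln(1 − rB₀/P)/ln(1+r)⌉ = 44 payments (last £41.39); total interest = total paid − £4,840.00 = £2,425.39.
At £178.00/mo: 40 payments (last £97.89); total interest £2,199.89.
Interest saved = £2,425.39 − £2,199.89 = £225.50.

£225.50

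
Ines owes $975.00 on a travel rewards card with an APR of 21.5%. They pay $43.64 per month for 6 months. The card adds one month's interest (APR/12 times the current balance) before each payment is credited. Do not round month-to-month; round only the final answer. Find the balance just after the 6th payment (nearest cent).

Monthly rate r = 21.5%/12 = 1.79167% = 0.0179167.
Each month: B ← B·(1+r) − $43.64.
Month 1: interest $17.47; balance after payment $948.83.
Month 2: interest $17.00; balance after payment $922.19.
Month 3: interest $16.52; balance after payment $895.07.
Month 4: interest $16.04; balance after payment $867.47.
Month 5: interest $15.54; balance after payment $839.37.
Month 6: interest $15.04; balance after payment $810.77.

$810.77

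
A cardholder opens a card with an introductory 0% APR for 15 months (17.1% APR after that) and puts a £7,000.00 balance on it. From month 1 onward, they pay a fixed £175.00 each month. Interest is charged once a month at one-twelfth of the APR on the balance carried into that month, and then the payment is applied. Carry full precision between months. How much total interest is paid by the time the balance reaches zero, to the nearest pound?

Promo months 1–15 at r₀ = 0%/12 = 0; months 16+ at r₁ = 17.1%/12 = 0.01425.
After month 15 (no interest yet): B = £7,000.00 − 15·£175.00 = £4,375.00.
Then at r₁ with £175.00/mo: n₂ = −ln(1 − r₁·B/P)/ln(1+r₁) ≈ 31.13 → 32 more payments.
Total paid = 46·£175.00 + £22.56 = £8,072.56; interest = £8,072.56 − £7,000.00 = £1,072.56.

£1,073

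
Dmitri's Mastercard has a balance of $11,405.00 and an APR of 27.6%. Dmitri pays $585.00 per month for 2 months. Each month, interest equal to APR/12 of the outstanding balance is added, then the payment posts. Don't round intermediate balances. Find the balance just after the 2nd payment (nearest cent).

Monthly rate r = 27.6%/12 = 2.3% = 0.023.
Each month: B ← B·(1+r) − $585.00.
Month 1: interest $262.31; balance after payment $11,082.32.
Month 2: interest $254.89; balance after payment $10,752.21.

$10,752.21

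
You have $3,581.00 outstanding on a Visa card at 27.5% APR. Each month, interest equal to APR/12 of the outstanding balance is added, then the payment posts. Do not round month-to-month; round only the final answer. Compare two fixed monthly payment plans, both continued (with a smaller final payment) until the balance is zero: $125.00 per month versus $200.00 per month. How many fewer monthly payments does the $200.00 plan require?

Monthly rate r = 27.5%/12 = 2.29167% = 0.0229167.
At $125.00/mo: n = ⌈−ln(1 − rB₀/P)/ln(1+r)⌉ = 48 payments (last $20.55); total interest = total paid − $3,581.00 = $2,314.55.
At $200.00/mo: 24 payments (last $62.68); total interest $1,081.68.
Payments saved = 48 − 24 = 24.

24 fewer payments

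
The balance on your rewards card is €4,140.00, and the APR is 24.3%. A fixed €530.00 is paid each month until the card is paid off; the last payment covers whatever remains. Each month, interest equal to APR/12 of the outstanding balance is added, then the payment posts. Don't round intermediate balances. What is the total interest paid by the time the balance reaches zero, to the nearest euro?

Monthly rate r = 24.3%/12 = 2.025% = 0.02025.
Payoff takes n = ⌈−ln(1 − rB₀/P)/ln(1+r)⌉ = ⌈8.589⌉ = 9 payments; the last is €313.42.
Total paid = 8·€530.00 + €313.42 = €4,553.42.
Total interest = total paid − principal = €4,553.42 − €4,140.00 = €413.42.

€413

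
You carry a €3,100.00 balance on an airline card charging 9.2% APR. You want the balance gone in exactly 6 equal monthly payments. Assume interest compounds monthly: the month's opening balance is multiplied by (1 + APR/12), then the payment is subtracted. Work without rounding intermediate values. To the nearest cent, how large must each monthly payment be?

€530.62

Monthly rate r = 9.2%/12 = 0.766667% = 0.00766667.
Level-payment amortization: P = B₀·r / (1 − (1+r)^(−n)) = 3100.00·0.00766667 / (1 − 1.00767^(−6)).
Denominator 1 − (1+r)^(−6) = 0.0447904732.
P = 23.7667 / 0.0447904732 ≈ 530.62.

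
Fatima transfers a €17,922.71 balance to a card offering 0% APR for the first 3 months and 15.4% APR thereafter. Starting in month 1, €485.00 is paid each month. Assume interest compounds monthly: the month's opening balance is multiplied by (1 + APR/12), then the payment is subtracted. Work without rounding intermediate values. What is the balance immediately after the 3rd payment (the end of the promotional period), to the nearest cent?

€16,467.71

Promo months 1–3 at r₀ = 0%/12 = 0; months 4+ at r₁ = 15.4%/12 = 0.0128333.
After month 3 (no interest yet): B = €17,922.71 − 3·€485.00 = €16,467.71.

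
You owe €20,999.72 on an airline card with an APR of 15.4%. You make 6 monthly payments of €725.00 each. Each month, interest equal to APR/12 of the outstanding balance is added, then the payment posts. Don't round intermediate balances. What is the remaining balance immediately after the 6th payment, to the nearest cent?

Monthly rate r = 15.4%/12 = 1.28333% = 0.0128333.
Each month: B ← B·(1+r) − €725.00.
Month 1: interest €269.50; balance after payment €20,544.22.
Month 2: interest €263.65; balance after payment €20,082.87.
Month 3: interest €257.73; balance after payment €19,615.60.
Month 4: interest €251.73; balance after payment €19,142.33.
Month 5: interest €245.66; balance after payment €18,662.99.
Month 6: interest €239.51; balance after payment €18,177.50.

€18,177.50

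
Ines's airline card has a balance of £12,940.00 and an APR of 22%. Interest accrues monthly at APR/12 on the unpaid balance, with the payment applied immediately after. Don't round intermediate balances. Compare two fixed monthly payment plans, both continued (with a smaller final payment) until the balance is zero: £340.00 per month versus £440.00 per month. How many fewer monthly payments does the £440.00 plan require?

Monthly rate r = 22%/12 = 1.83333% = 0.0183333.
At £340.00/mo: n = ⌈−ln(1 − rB₀/P)/ln(1+r)⌉ = 66 payments (last £292.51); total interest = total paid − £12,940.00 = £9,452.51.
At £440.00/mo: 43 payments (last £284.09); total interest £5,824.09.
Payments saved = 66 − 43 = 23.

23 fewer payments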